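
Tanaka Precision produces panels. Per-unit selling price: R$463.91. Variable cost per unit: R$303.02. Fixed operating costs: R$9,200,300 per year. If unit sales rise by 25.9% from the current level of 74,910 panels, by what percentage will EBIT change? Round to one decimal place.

+109.5%

Total contribution margin = 74,910 × R$160.89 = R$12,052,269.90.
EBIT = R$12,052,269.90 − R$9,200,300 = R$2,851,969.90.
So DOL = total CM / EBIT = R$12,052,269.90 / R$2,851,969.90 = 4.2259.
Operating income changes by 4.2259 × +25.9% = +109.5%.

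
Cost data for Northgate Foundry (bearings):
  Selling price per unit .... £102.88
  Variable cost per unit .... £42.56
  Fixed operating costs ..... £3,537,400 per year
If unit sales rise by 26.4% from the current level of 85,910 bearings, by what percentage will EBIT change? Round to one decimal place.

+83.2%

Total contribution margin = 85,910 × £60.32 = £5,182,091.20.
EBIT = £5,182,091.20 − £3,537,400 = £1,644,691.20.
DOL = contribution ÷ EBIT = £5,182,091.20 ÷ £1,644,691.20 = 3.1508.
So EBIT moves 3.1508 × (+26.4%) = +83.2%.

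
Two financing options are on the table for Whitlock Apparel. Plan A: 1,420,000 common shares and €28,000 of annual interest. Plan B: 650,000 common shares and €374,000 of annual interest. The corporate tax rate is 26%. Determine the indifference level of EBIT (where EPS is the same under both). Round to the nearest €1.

€666,078

Set EPS_A = EPS_B: (EBIT − €28,000)(1 − 0.26) ÷ 1,420,000 = (EBIT − €374,000)(1 − 0.26) ÷ 650,000.
The (1 − t) factor cancels: (EBIT − 28,000) × 650,000 = (EBIT − 374,000) × 1,420,000.
Solving, EBIT = (374,000·1,420,000 − 28,000·650,000) / (1,420,000 − 650,000) = 512,880,000,000 / 770,000 = 666,077.92.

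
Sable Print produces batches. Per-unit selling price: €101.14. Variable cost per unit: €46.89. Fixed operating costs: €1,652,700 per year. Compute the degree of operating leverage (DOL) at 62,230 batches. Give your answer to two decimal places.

1.96

Total contribution margin = 62,230 × €54.25 = €3,375,977.50.
EBIT = €3,375,977.50 − €1,652,700 = €1,723,277.50.
DOL = contribution ÷ EBIT = €3,375,977.50 ÷ €1,723,277.50 = 1.9590.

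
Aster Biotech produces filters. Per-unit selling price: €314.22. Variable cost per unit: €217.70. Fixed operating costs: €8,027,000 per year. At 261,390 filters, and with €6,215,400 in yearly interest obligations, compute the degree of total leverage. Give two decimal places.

Contribution at this volume is 261,390 × €96.52 = €25,229,362.80.
EBIT = €25,229,362.80 − €8,027,000 = €17,202,362.80. Interest = €6,215,400.00, so EBIT − I = €10,986,962.80.
Degree of total leverage = total CM / (EBIT − interest) = €25,229,362.80 / €10,986,962.80 = 2.2963.

2.30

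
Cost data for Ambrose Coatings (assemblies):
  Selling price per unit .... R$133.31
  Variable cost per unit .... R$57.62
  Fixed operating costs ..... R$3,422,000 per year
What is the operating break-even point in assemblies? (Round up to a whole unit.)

Unit CM = price − variable cost = R$133.31 − R$57.62 = R$75.69.
Break-even Q = R$3,422,000 / R$75.69 = 45,210.73 → 45,211 assemblies.

45,211 assemblies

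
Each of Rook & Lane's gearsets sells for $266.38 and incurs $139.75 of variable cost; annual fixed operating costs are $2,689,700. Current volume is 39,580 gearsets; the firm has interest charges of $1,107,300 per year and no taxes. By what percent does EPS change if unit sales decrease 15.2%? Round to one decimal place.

-62.7%

Contribution at this volume is 39,580 × $126.63 = $5,012,015.40.
EBIT = $5,012,015.40 − $2,689,700 = $2,322,315.40.
After interest of $1,107,300.00, pre-tax earnings = $1,215,015.40.
Degree of combined leverage = contribution ÷ (EBIT − I) = $5,012,015.40 ÷ $1,215,015.40 = 4.1251.
%ΔEPS = DCL × %ΔSales = 4.1251 × -15.2% = -62.7%.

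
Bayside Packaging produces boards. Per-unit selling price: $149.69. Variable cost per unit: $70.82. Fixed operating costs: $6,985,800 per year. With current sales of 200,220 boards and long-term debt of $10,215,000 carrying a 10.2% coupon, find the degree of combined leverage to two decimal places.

2.03

At 200,220 units, contribution = 200,220 × $78.87 = $15,791,351.40.
Operating income = contribution − fixed costs = $15,791,351.40 − $6,985,800 = $8,805,551.40. Interest = $1,041,930.00, so EBIT − I = $7,763,621.40.
DCL = contribution ÷ (EBIT − I) = $15,791,351.40 ÷ $7,763,621.40 = 2.0340.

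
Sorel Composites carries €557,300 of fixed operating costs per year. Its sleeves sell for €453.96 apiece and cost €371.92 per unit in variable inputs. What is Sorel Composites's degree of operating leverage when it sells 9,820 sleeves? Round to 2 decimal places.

Total contribution margin = 9,820 × €82.04 = €805,632.80.
Subtracting fixed costs: EBIT = €805,632.80 − €557,300 = €248,332.80.
Degree of operating leverage = €805,632.80 / €248,332.80 = 3.2442.

3.24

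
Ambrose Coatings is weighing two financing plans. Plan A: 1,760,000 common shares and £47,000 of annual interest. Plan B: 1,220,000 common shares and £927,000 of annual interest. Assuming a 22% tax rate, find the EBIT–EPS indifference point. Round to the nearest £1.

At indifference, (EBIT − 47,000)(1 − t)/1,760,000 = (EBIT − 927,000)(1 − t)/1,220,000.
The (1 − t) factor cancels: (EBIT − 47,000) × 1,220,000 = (EBIT − 927,000) × 1,760,000.
Solving, EBIT = (927,000·1,760,000 − 47,000·1,220,000) / (1,760,000 − 1,220,000) = 1,574,180,000,000 / 540,000 = 2,915,148.15.

£2,915,148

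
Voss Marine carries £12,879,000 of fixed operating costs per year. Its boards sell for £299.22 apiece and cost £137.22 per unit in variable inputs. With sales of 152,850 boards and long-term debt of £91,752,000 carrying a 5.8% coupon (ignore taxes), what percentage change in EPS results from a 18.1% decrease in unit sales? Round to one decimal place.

-68.3%

Total contribution margin = 152,850 × £162.00 = £24,761,700.00.
Subtracting fixed costs: EBIT = £24,761,700.00 − £12,879,000 = £11,882,700.00.
After interest of £5,321,616.00, pre-tax earnings = £6,561,084.00.
Degree of combined leverage = contribution ÷ (EBIT − I) = £24,761,700.00 ÷ £6,561,084.00 = 3.7740.
%ΔEPS = DCL × %ΔSales = 3.7740 × -18.1% = -68.3%.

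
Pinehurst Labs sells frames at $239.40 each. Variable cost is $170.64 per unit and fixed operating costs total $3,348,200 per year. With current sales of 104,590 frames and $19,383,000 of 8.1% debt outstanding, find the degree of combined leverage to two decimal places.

3.16

At 104,590 units, contribution = 104,590 × $68.76 = $7,191,608.40.
EBIT = $7,191,608.40 − $3,348,200 = $3,843,408.40. Interest = $1,570,023.00.
DOL = $7,191,608.40 ÷ $3,843,408.40 = 1.8712; DFL = $3,843,408.40 ÷ $2,273,385.40 = 1.6906.
Combined leverage = 1.8712 × 1.6906 = 3.1635.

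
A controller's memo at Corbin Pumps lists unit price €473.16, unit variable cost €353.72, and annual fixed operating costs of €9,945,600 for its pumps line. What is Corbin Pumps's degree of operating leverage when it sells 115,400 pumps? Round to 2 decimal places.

Total contribution margin = 115,400 × €119.44 = €13,783,376.00.
Operating income = contribution − fixed costs = €13,783,376.00 − €9,945,600 = €3,837,776.00.
DOL = contribution ÷ EBIT = €13,783,376.00 ÷ €3,837,776.00 = 3.5915.

3.59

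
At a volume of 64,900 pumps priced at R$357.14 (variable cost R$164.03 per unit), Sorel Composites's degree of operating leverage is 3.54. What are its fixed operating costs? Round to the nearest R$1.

At 64,900 units, contribution = 64,900 × R$193.11 = R$12,532,839.00.
DOL = contribution / EBIT, so EBIT = R$12,532,839.00 / 3.54 = R$3,540,350.00.
And FC = contribution − EBIT = R$12,532,839.00 − R$3,540,350.00 = R$8,992,489.

R$8,992,489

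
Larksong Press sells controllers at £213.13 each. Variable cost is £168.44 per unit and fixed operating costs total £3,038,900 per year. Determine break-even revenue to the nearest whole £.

£14,492,745

CM per unit = £213.13 − £168.44 = £44.69; CM ratio = £44.69 / £213.13 = 0.2097.
Break-even revenue = fixed costs × price ÷ CM = £3,038,900 × £213.13 ÷ £44.69 = £14,492,745.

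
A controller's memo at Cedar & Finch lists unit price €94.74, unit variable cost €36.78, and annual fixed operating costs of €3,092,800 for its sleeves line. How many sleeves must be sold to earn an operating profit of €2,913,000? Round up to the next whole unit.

Unit CM = price − variable cost = €94.74 − €36.78 = €57.96.
Need Q such that Q × €57.96 − €3,092,800 = €2,913,000, i.e. Q = €6,005,800 / €57.96 = 103,619.74 → 103,620.

103,620 sleeves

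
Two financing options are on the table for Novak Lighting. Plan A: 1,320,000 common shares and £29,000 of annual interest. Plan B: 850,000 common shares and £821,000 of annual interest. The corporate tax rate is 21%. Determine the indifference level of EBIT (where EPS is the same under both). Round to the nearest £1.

£2,253,340

At indifference, (EBIT − 29,000)(1 − t)/1,320,000 = (EBIT − 821,000)(1 − t)/850,000.
The (1 − t) factor cancels: (EBIT − 29,000) × 850,000 = (EBIT − 821,000) × 1,320,000.
Solving, EBIT = (821,000·1,320,000 − 29,000·850,000) / (1,320,000 − 850,000) = 1,059,070,000,000 / 470,000 = 2,253,340.43.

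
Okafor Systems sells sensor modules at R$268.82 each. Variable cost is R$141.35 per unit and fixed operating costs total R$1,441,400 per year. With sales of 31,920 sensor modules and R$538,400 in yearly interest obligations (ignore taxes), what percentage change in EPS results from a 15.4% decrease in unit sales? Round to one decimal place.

-30.0%

Total contribution margin = 31,920 × R$127.47 = R$4,068,842.40.
Operating income = contribution − fixed costs = R$4,068,842.40 − R$1,441,400 = R$2,627,442.40.
After interest of R$538,400.00, pre-tax earnings = R$2,089,042.40.
Degree of combined leverage = contribution ÷ (EBIT − I) = R$4,068,842.40 ÷ R$2,089,042.40 = 1.9477.
%ΔEPS = DCL × %ΔSales = 1.9477 × -15.4% = -30.0%.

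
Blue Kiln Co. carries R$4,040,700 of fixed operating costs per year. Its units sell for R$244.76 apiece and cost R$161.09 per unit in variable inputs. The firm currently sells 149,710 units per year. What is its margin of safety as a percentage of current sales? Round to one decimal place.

67.7%

Unit CM = price − variable cost = R$244.76 − R$161.09 = R$83.67. Break-even units = R$4,040,700 ÷ R$83.67 = 48,293.30; break-even revenue = 48,293.30 × R$244.76 = R$11,820,266.91.
Actual sales revenue = 149,710 × R$244.76 = R$36,643,019.60.
Margin of safety = (R$36,643,019.60 − R$11,820,266.91) ÷ R$36,643,019.60 = 67.7%.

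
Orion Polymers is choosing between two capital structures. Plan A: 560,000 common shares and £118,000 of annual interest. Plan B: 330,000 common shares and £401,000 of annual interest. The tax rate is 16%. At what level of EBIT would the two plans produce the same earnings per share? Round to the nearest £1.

Set EPS_A = EPS_B: (EBIT − £118,000)(1 − 0.16) ÷ 560,000 = (EBIT − £401,000)(1 − 0.16) ÷ 330,000.
The (1 − t) factor cancels: (EBIT − 118,000) × 330,000 = (EBIT − 401,000) × 560,000.
EBIT × (560,000 − 330,000) = 401,000 × 560,000 − 118,000 × 330,000 = 185,620,000,000, so EBIT = 185,620,000,000 ÷ 230,000 = 807,043.48.

£807,043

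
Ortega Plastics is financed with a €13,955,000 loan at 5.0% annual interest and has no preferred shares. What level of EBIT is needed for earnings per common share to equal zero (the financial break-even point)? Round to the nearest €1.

Annual interest = 5.0% × €13,955,000 = €697,750.00.
Without preferred stock the financial break-even is simply EBIT = interest = €697,750.00.

€697,750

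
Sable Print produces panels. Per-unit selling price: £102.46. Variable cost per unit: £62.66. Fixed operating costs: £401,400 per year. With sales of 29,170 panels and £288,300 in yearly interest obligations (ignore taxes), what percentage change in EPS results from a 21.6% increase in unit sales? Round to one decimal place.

At 29,170 units, contribution = 29,170 × £39.80 = £1,160,966.00.
Subtracting fixed costs: EBIT = £1,160,966.00 − £401,400 = £759,566.00.
After interest of £288,300.00, pre-tax earnings = £471,266.00.
DCL = total CM / (EBIT − I) = £1,160,966.00 / £471,266.00 = 2.4635.
%ΔEPS = DCL × %ΔSales = 2.4635 × +21.6% = +53.2%.

+53.2%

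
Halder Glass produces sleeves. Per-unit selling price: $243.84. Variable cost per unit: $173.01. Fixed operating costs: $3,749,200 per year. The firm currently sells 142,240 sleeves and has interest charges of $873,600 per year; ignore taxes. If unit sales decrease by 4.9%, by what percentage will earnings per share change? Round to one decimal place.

-9.1%

At 142,240 units, contribution = 142,240 × $70.83 = $10,074,859.20.
Subtracting fixed costs: EBIT = $10,074,859.20 − $3,749,200 = $6,325,659.20.
Interest = $873,600.00, so EBIT − I = $5,452,059.20.
Degree of combined leverage = contribution ÷ (EBIT − I) = $10,074,859.20 ÷ $5,452,059.20 = 1.8479.
%ΔEPS = DCL × %ΔSales = 1.8479 × -4.9% = -9.1%.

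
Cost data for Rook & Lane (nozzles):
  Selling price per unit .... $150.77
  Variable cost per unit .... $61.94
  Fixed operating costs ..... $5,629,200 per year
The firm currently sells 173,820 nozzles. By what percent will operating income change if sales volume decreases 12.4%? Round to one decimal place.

Contribution at this volume is 173,820 × $88.83 = $15,440,430.60.
Subtracting fixed costs: EBIT = $15,440,430.60 − $5,629,200 = $9,811,230.60.
So DOL = total CM / EBIT = $15,440,430.60 / $9,811,230.60 = 1.5738.
%ΔEBIT = DOL × %ΔSales = 1.5738 × -12.4% = -19.5%.

-19.5%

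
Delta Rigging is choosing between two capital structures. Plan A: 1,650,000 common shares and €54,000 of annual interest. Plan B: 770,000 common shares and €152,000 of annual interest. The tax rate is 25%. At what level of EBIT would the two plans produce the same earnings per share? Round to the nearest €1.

At indifference, (EBIT − 54,000)(1 − t)/1,650,000 = (EBIT − 152,000)(1 − t)/770,000.
The (1 − t) factor cancels: (EBIT − 54,000) × 770,000 = (EBIT − 152,000) × 1,650,000.
EBIT × (1,650,000 − 770,000) = 152,000 × 1,650,000 − 54,000 × 770,000 = 209,220,000,000, so EBIT = 209,220,000,000 ÷ 880,000 = 237,750.00.

€237,750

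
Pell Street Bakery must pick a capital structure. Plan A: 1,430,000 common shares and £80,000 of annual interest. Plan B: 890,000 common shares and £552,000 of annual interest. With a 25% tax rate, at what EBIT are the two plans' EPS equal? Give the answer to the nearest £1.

£1,329,926

At indifference, (EBIT − 80,000)(1 − t)/1,430,000 = (EBIT − 552,000)(1 − t)/890,000.
The (1 − t) factor cancels: (EBIT − 80,000) × 890,000 = (EBIT − 552,000) × 1,430,000.
Solving, EBIT = (552,000·1,430,000 − 80,000·890,000) / (1,430,000 − 890,000) = 718,160,000,000 / 540,000 = 1,329,925.93.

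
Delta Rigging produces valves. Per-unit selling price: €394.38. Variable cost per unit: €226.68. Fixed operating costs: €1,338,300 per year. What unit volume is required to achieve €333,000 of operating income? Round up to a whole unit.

9,967 valves

Unit CM = price − variable cost = €394.38 − €226.68 = €167.70.
Need Q such that Q × €167.70 − €1,338,300 = €333,000, i.e. Q = €1,671,300 / €167.70 = 9,966.01 → 9,967.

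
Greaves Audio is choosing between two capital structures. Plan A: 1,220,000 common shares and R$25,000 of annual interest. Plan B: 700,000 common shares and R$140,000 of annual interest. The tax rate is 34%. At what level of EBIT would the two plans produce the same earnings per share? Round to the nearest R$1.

R$294,808

Set EPS_A = EPS_B: (EBIT − R$25,000)(1 − 0.34) ÷ 1,220,000 = (EBIT − R$140,000)(1 − 0.34) ÷ 700,000.
Cancelling (1 − t) and cross-multiplying: 700,000·(EBIT − 25,000) = 1,220,000·(EBIT − 140,000).
EBIT × (1,220,000 − 700,000) = 140,000 × 1,220,000 − 25,000 × 700,000 = 153,300,000,000, so EBIT = 153,300,000,000 ÷ 520,000 = 294,807.69.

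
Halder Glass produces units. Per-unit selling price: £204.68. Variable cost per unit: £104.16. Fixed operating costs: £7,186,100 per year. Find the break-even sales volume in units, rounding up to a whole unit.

71,490 units

Unit CM = price − variable cost = £204.68 − £104.16 = £100.52.
Units to break even: £7,186,100 ÷ £100.52 = 71,489.26, rounded up to 71,490.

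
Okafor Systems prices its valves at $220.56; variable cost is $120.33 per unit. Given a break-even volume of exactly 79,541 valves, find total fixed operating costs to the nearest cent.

$7,972,394.43

Contribution margin per unit = $220.56 − $120.33 = $100.23.
Since BE = FC / CM, FC = 79,541 × $100.23 = $7,972,394.43.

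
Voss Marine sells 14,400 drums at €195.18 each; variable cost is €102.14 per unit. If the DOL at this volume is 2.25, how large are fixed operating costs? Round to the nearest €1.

Total contribution margin = 14,400 × €93.04 = €1,339,776.00.
Since DOL = CM ÷ EBIT, EBIT = €1,339,776.00 ÷ 2.25 = €595,456.00.
Fixed costs = CM − EBIT = €1,339,776.00 − €595,456.00 = €744,320.

€744,320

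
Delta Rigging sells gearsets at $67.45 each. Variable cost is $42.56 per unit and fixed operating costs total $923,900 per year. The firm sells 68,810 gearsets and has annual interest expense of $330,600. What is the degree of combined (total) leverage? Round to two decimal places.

3.74

At 68,810 units, contribution = 68,810 × $24.89 = $1,712,680.90.
Operating income = contribution − fixed costs = $1,712,680.90 − $923,900 = $788,780.90. Interest = $330,600.00.
DOL = $1,712,680.90 ÷ $788,780.90 = 2.1713; DFL = $788,780.90 ÷ $458,180.90 = 1.7215.
Combined leverage = 2.1713 × 1.7215 = 3.7379.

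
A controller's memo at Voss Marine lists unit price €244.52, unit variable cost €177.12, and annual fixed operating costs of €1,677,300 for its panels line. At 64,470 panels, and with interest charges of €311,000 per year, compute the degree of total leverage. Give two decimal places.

1.84

Contribution at this volume is 64,470 × €67.40 = €4,345,278.00.
EBIT = €4,345,278.00 − €1,677,300 = €2,667,978.00. Interest = €311,000.00.
DOL = €4,345,278.00 ÷ €2,667,978.00 = 1.6287; DFL = €2,667,978.00 ÷ €2,356,978.00 = 1.1319.
DCL = DOL × DFL = 1.6287 × 1.1319 = 1.8435.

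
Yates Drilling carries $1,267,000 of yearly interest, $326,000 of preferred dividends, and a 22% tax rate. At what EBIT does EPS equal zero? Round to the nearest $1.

$1,684,949

Grossing the preferred dividend up to pre-tax terms: $326,000 / (1 − 0.22) = $417,948.72.
Financial break-even EBIT = interest + D_p ÷ (1 − t) = $1,267,000 + $417,948.72 = $1,684,948.72.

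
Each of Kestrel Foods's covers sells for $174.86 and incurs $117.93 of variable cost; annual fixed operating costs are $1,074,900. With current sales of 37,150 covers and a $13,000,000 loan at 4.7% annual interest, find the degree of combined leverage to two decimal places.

At 37,150 units, contribution = 37,150 × $56.93 = $2,114,949.50.
EBIT = $2,114,949.50 − $1,074,900 = $1,040,049.50. Interest = $611,000.00.
DOL = $2,114,949.50 ÷ $1,040,049.50 = 2.0335; DFL = $1,040,049.50 ÷ $429,049.50 = 2.4241.
DCL = DOL × DFL = 2.0335 × 2.4241 = 4.9294.

4.93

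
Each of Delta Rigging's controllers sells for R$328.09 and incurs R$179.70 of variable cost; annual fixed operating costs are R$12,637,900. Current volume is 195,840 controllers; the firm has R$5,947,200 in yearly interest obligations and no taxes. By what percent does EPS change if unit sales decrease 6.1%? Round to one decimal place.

-16.9%

At 195,840 units, contribution = 195,840 × R$148.39 = R$29,060,697.60.
Subtracting fixed costs: EBIT = R$29,060,697.60 − R$12,637,900 = R$16,422,797.60.
Interest = R$5,947,200.00, so EBIT − I = R$10,475,597.60.
Degree of combined leverage = contribution ÷ (EBIT − I) = R$29,060,697.60 ÷ R$10,475,597.60 = 2.7741.
EPS therefore changes by 2.7741 × (-6.1%) = -16.9%.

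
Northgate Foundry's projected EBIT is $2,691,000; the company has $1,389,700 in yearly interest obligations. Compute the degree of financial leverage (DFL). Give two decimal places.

2.07

Interest = $1,389,700.00.
DFL = EBIT ÷ (EBIT − I) = $2,691,000 ÷ ($2,691,000 − $1,389,700.00) = $2,691,000 ÷ $1,301,300.00 = 2.0679.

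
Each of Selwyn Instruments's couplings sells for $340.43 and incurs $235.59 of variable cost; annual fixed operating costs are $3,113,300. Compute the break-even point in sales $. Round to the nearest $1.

$10,109,316

Contribution margin per unit = $340.43 − $235.59 = $104.84, a CM ratio of $104.84 ÷ $340.43 = 0.3080.
Break-even revenue = fixed costs × price ÷ CM = $3,113,300 × $340.43 ÷ $104.84 = $10,109,316.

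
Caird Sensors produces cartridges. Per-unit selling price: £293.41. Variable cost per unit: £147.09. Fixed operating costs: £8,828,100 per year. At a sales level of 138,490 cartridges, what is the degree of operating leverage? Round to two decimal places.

1.77

Total contribution margin = 138,490 × £146.32 = £20,263,856.80.
Operating income = contribution − fixed costs = £20,263,856.80 − £8,828,100 = £11,435,756.80.
So DOL = total CM / EBIT = £20,263,856.80 / £11,435,756.80 = 1.7720.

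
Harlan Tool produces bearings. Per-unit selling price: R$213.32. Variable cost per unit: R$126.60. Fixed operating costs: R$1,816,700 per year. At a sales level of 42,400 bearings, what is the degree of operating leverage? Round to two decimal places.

Contribution at this volume is 42,400 × R$86.72 = R$3,676,928.00.
Operating income = contribution − fixed costs = R$3,676,928.00 − R$1,816,700 = R$1,860,228.00.
Degree of operating leverage = R$3,676,928.00 / R$1,860,228.00 = 1.9766.

1.98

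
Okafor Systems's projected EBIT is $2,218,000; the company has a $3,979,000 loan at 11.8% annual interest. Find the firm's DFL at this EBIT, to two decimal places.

1.27

Annual interest charges come to $469,522.00.
DFL = EBIT ÷ (EBIT − I) = $2,218,000 ÷ ($2,218,000 − $469,522.00) = $2,218,000 ÷ $1,748,478.00 = 1.2685.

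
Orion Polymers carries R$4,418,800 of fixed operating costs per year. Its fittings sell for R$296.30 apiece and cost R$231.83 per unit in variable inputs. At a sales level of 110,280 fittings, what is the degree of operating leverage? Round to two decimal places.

Contribution at this volume is 110,280 × R$64.47 = R$7,109,751.60.
Operating income = contribution − fixed costs = R$7,109,751.60 − R$4,418,800 = R$2,690,951.60.
DOL = contribution ÷ EBIT = R$7,109,751.60 ÷ R$2,690,951.60 = 2.6421.

2.64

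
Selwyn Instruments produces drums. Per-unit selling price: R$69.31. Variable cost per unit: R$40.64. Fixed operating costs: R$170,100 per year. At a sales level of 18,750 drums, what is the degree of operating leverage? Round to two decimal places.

At 18,750 units, contribution = 18,750 × R$28.67 = R$537,562.50.
Operating income = contribution − fixed costs = R$537,562.50 − R$170,100 = R$367,462.50.
So DOL = total CM / EBIT = R$537,562.50 / R$367,462.50 = 1.4629.

1.46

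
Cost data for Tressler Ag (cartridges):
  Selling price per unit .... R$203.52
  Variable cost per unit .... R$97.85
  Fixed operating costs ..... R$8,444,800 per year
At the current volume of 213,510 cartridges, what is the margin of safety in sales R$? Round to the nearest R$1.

Contribution margin per unit = R$203.52 − R$97.85 = R$105.67. Break-even units = R$8,444,800 ÷ R$105.67 = 79,916.72; break-even revenue = 79,916.72 × R$203.52 = R$16,264,651.23.
Current sales = 213,510 × R$203.52 = R$43,453,555.20.
Margin of safety = R$43,453,555.20 − R$16,264,651.23 = R$27,188,904.

R$27,188,904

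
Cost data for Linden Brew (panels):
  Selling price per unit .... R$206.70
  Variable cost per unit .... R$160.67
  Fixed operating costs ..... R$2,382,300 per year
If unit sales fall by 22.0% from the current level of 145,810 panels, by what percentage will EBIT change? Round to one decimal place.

Total contribution margin = 145,810 × R$46.03 = R$6,711,634.30.
Operating income = contribution − fixed costs = R$6,711,634.30 − R$2,382,300 = R$4,329,334.30.
So DOL = total CM / EBIT = R$6,711,634.30 / R$4,329,334.30 = 1.5503.
Operating income changes by 1.5503 × -22.0% = -34.1%.

-34.1%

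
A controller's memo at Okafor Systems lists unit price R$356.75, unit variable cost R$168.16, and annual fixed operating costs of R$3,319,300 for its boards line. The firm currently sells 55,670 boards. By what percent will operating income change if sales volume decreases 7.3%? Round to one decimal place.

-10.7%

Total contribution margin = 55,670 × R$188.59 = R$10,498,805.30.
Operating income = contribution − fixed costs = R$10,498,805.30 − R$3,319,300 = R$7,179,505.30.
DOL = contribution ÷ EBIT = R$10,498,805.30 ÷ R$7,179,505.30 = 1.4623.
%ΔEBIT = DOL × %ΔSales = 1.4623 × -7.3% = -10.7%.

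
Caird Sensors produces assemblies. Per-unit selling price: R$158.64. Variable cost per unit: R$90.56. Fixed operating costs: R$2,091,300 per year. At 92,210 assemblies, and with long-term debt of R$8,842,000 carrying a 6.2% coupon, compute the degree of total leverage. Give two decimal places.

1.73

At 92,210 units, contribution = 92,210 × R$68.08 = R$6,277,656.80.
Subtracting fixed costs: EBIT = R$6,277,656.80 − R$2,091,300 = R$4,186,356.80. Interest = R$548,204.00.
DOL = R$6,277,656.80 ÷ R$4,186,356.80 = 1.4996; DFL = R$4,186,356.80 ÷ R$3,638,152.80 = 1.1507.
DCL = DOL × DFL = 1.4996 × 1.1507 = 1.7256.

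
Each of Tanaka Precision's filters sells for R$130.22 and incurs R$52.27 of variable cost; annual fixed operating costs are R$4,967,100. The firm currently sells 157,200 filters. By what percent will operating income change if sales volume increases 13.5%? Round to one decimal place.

Total contribution margin = 157,200 × R$77.95 = R$12,253,740.00.
Operating income = contribution − fixed costs = R$12,253,740.00 − R$4,967,100 = R$7,286,640.00.
Degree of operating leverage = R$12,253,740.00 / R$7,286,640.00 = 1.6817.
Operating income changes by 1.6817 × +13.5% = +22.7%.

+22.7%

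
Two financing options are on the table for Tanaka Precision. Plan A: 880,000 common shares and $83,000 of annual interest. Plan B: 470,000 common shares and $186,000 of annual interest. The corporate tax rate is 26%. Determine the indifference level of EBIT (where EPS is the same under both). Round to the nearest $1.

$304,073

At indifference, (EBIT − 83,000)(1 − t)/880,000 = (EBIT − 186,000)(1 − t)/470,000.
Cancelling (1 − t) and cross-multiplying: 470,000·(EBIT − 83,000) = 880,000·(EBIT − 186,000).
EBIT × (880,000 − 470,000) = 186,000 × 880,000 − 83,000 × 470,000 = 124,670,000,000, so EBIT = 124,670,000,000 ÷ 410,000 = 304,073.17.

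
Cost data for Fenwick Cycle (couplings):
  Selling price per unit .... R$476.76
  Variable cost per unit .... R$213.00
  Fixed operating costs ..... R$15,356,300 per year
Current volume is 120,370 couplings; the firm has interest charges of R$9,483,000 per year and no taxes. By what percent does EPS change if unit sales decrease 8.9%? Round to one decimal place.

At 120,370 units, contribution = 120,370 × R$263.76 = R$31,748,791.20.
Subtracting fixed costs: EBIT = R$31,748,791.20 − R$15,356,300 = R$16,392,491.20.
After interest of R$9,483,000.00, pre-tax earnings = R$6,909,491.20.
DCL = total CM / (EBIT − I) = R$31,748,791.20 / R$6,909,491.20 = 4.5950.
%ΔEPS = DCL × %ΔSales = 4.5950 × -8.9% = -40.9%.

-40.9%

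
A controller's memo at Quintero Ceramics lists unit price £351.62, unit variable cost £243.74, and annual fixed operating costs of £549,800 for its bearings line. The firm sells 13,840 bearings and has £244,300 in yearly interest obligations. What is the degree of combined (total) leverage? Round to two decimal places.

Contribution at this volume is 13,840 × £107.88 = £1,493,059.20.
EBIT = £1,493,059.20 − £549,800 = £943,259.20. Interest = £244,300.00.
DOL = £1,493,059.20 ÷ £943,259.20 = 1.5829; DFL = £943,259.20 ÷ £698,959.20 = 1.3495.
DCL = DOL × DFL = 1.5829 × 1.3495 = 2.1361.

2.14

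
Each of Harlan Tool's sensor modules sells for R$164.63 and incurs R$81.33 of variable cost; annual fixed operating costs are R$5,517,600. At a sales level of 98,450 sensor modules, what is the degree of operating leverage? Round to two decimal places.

At 98,450 units, contribution = 98,450 × R$83.30 = R$8,200,885.00.
Subtracting fixed costs: EBIT = R$8,200,885.00 − R$5,517,600 = R$2,683,285.00.
Degree of operating leverage = R$8,200,885.00 / R$2,683,285.00 = 3.0563.

3.06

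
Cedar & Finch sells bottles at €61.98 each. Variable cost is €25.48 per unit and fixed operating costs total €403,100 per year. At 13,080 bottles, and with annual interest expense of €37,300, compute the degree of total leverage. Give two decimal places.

Contribution at this volume is 13,080 × €36.50 = €477,420.00.
EBIT = €477,420.00 − €403,100 = €74,320.00. Interest = €37,300.00.
DOL = €477,420.00 ÷ €74,320.00 = 6.4238; DFL = €74,320.00 ÷ €37,020.00 = 2.0076.
DCL = DOL × DFL = 6.4238 × 2.0076 = 12.8964.

12.90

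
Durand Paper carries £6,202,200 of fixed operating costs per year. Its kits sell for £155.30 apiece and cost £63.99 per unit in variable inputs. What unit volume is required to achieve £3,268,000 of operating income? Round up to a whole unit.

103,715 kits

Unit CM = price − variable cost = £155.30 − £63.99 = £91.31.
Need Q such that Q × £91.31 − £6,202,200 = £3,268,000, i.e. Q = £9,470,200 / £91.31 = 103,714.82 → 103,715.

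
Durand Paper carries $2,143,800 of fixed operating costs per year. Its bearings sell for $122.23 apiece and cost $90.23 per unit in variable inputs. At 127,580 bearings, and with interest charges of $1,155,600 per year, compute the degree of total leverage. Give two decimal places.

Total contribution margin = 127,580 × $32.00 = $4,082,560.00.
Subtracting fixed costs: EBIT = $4,082,560.00 − $2,143,800 = $1,938,760.00. Interest = $1,155,600.00, so EBIT − I = $783,160.00.
DCL = contribution ÷ (EBIT − I) = $4,082,560.00 ÷ $783,160.00 = 5.2129.

5.21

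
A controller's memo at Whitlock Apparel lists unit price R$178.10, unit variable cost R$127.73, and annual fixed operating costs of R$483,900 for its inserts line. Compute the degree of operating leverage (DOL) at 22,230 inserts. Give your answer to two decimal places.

Total contribution margin = 22,230 × R$50.37 = R$1,119,725.10.
Operating income = contribution − fixed costs = R$1,119,725.10 − R$483,900 = R$635,825.10.
DOL = contribution ÷ EBIT = R$1,119,725.10 ÷ R$635,825.10 = 1.7611.

1.76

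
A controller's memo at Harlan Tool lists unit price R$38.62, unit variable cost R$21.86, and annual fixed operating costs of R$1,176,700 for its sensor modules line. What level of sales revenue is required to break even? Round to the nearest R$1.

R$2,711,465

CM per unit = R$38.62 − R$21.86 = R$16.76; CM ratio = R$16.76 / R$38.62 = 0.4340.
Break-even revenue = fixed costs × price ÷ CM = R$1,176,700 × R$38.62 ÷ R$16.76 = R$2,711,465.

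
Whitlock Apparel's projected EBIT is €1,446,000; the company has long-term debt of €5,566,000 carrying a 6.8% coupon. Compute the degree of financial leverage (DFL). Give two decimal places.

1.35

Annual interest charges come to €378,488.00.
Degree of financial leverage = EBIT / (EBIT − interest) = €1,446,000 / €1,067,512.00 = 1.3546.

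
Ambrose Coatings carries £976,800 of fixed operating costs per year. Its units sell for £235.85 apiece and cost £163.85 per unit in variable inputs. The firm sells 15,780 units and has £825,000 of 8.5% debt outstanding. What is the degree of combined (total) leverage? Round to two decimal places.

Contribution at this volume is 15,780 × £72.00 = £1,136,160.00.
EBIT = £1,136,160.00 − £976,800 = £159,360.00. Interest = £70,125.00.
DOL = £1,136,160.00 ÷ £159,360.00 = 7.1295; DFL = £159,360.00 ÷ £89,235.00 = 1.7858.
Combined leverage = 7.1295 × 1.7858 = 12.7319.

12.73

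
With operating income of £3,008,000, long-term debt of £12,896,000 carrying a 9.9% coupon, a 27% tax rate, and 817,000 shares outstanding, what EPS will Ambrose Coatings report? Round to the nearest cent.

£1.55

Interest = £1,276,704.00, so EBT = £3,008,000 − £1,276,704.00 = £1,731,296.00.
Net income = £1,731,296.00 × (1 − 0.27) = £1,263,846.08.
EPS = £1,263,846.08 ÷ 817,000 = £1.55.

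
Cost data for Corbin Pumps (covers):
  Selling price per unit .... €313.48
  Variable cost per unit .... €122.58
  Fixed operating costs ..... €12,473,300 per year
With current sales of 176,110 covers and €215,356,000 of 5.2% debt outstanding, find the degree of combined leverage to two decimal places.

3.38

At 176,110 units, contribution = 176,110 × €190.90 = €33,619,399.00.
Operating income = contribution − fixed costs = €33,619,399.00 − €12,473,300 = €21,146,099.00. Interest = €11,198,512.00, so EBIT − I = €9,947,587.00.
DCL = contribution ÷ (EBIT − I) = €33,619,399.00 ÷ €9,947,587.00 = 3.3797.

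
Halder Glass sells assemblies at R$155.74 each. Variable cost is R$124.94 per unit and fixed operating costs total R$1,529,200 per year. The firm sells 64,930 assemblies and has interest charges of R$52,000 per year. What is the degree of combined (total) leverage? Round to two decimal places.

At 64,930 units, contribution = 64,930 × R$30.80 = R$1,999,844.00.
Subtracting fixed costs: EBIT = R$1,999,844.00 − R$1,529,200 = R$470,644.00. Interest = R$52,000.00.
DOL = R$1,999,844.00 ÷ R$470,644.00 = 4.2492; DFL = R$470,644.00 ÷ R$418,644.00 = 1.1242.
Combined leverage = 4.2492 × 1.1242 = 4.7770.

4.78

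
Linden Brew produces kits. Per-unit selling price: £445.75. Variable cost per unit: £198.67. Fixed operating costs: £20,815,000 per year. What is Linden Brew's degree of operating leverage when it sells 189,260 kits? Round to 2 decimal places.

1.80

At 189,260 units, contribution = 189,260 × £247.08 = £46,762,360.80.
Subtracting fixed costs: EBIT = £46,762,360.80 − £20,815,000 = £25,947,360.80.
So DOL = total CM / EBIT = £46,762,360.80 / £25,947,360.80 = 1.8022.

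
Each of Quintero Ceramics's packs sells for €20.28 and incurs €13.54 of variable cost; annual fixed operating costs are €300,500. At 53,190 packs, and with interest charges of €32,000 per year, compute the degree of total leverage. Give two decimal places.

At 53,190 units, contribution = 53,190 × €6.74 = €358,500.60.
EBIT = €358,500.60 − €300,500 = €58,000.60. Interest = €32,000.00.
DOL = €358,500.60 ÷ €58,000.60 = 6.1810; DFL = €58,000.60 ÷ €26,000.60 = 2.2307.
Combined leverage = 6.1810 × 2.2307 = 13.7880.

13.79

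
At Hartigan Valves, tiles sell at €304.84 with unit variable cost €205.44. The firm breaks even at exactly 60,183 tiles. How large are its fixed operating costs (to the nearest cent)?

€5,982,190.20

Each unit contributes €304.84 − €205.44 = €99.40.
Fixed costs = break-even units × CM = 60,183 × €99.40 = €5,982,190.20.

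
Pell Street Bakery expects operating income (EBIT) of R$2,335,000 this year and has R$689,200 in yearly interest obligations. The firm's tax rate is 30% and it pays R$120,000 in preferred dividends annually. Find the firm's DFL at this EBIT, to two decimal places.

Interest = R$689,200.00.
Preferred dividends grossed up pre-tax: R$120,000 / (1 − 0.30) = R$171,428.57.
DFL = EBIT ÷ [EBIT − I − D_p/(1−t)] = R$2,335,000 ÷ [R$2,335,000 − R$689,200.00 − R$171,428.57] = R$2,335,000 ÷ R$1,474,371.43 = 1.5837.

1.58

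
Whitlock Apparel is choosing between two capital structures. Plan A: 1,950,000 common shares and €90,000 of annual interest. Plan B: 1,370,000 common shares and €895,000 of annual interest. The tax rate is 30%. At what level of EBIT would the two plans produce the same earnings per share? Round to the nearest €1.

At indifference, (EBIT − 90,000)(1 − t)/1,950,000 = (EBIT − 895,000)(1 − t)/1,370,000.
Cancelling (1 − t) and cross-multiplying: 1,370,000·(EBIT − 90,000) = 1,950,000·(EBIT − 895,000).
Solving, EBIT = (895,000·1,950,000 − 90,000·1,370,000) / (1,950,000 − 1,370,000) = 1,621,950,000,000 / 580,000 = 2,796,465.52.

€2,796,466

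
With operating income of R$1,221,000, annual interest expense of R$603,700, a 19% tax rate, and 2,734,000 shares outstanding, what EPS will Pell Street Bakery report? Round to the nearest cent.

Interest = R$603,700.00, so EBT = R$1,221,000 − R$603,700.00 = R$617,300.00.
Net income = R$617,300.00 × (1 − 0.19) = R$500,013.00.
Per share: R$500,013.00 / 2,734,000 shares = R$0.18.

R$0.18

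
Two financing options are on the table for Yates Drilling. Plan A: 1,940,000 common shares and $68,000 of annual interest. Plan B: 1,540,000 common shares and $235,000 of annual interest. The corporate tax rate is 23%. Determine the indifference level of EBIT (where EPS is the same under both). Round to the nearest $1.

Set EPS_A = EPS_B: (EBIT − $68,000)(1 − 0.23) ÷ 1,940,000 = (EBIT − $235,000)(1 − 0.23) ÷ 1,540,000.
The (1 − t) factor cancels: (EBIT − 68,000) × 1,540,000 = (EBIT − 235,000) × 1,940,000.
EBIT × (1,940,000 − 1,540,000) = 235,000 × 1,940,000 − 68,000 × 1,540,000 = 351,180,000,000, so EBIT = 351,180,000,000 ÷ 400,000 = 877,950.00.

$877,950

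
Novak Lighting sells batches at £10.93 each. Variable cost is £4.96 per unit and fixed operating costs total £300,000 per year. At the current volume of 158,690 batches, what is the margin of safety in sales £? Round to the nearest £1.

Each unit contributes £10.93 − £4.96 = £5.97. Break-even units = £300,000 ÷ £5.97 = 50,251.26; break-even revenue = 50,251.26 × £10.93 = £549,246.23.
Current sales = 158,690 × £10.93 = £1,734,481.70.
Margin of safety = £1,734,481.70 − £549,246.23 = £1,185,235.

£1,185,235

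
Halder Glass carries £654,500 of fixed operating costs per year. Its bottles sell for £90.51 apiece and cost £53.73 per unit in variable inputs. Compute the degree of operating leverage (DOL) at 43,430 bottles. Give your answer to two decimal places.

1.69

Total contribution margin = 43,430 × £36.78 = £1,597,355.40.
Operating income = contribution − fixed costs = £1,597,355.40 − £654,500 = £942,855.40.
So DOL = total CM / EBIT = £1,597,355.40 / £942,855.40 = 1.6942.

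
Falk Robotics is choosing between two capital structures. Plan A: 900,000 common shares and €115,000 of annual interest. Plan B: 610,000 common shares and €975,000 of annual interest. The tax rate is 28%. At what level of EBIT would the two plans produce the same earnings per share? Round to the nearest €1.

€2,783,966

At indifference, (EBIT − 115,000)(1 − t)/900,000 = (EBIT − 975,000)(1 − t)/610,000.
Cancelling (1 − t) and cross-multiplying: 610,000·(EBIT − 115,000) = 900,000·(EBIT − 975,000).
EBIT × (900,000 − 610,000) = 975,000 × 900,000 − 115,000 × 610,000 = 807,350,000,000, so EBIT = 807,350,000,000 ÷ 290,000 = 2,783,965.52.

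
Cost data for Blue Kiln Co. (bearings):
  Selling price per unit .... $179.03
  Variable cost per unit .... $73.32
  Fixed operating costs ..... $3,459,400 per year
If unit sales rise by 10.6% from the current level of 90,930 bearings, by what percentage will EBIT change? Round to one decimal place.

+16.6%

Total contribution margin = 90,930 × $105.71 = $9,612,210.30.
EBIT = $9,612,210.30 − $3,459,400 = $6,152,810.30.
Degree of operating leverage = $9,612,210.30 / $6,152,810.30 = 1.5622.
Operating income changes by 1.5622 × +10.6% = +16.6%.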